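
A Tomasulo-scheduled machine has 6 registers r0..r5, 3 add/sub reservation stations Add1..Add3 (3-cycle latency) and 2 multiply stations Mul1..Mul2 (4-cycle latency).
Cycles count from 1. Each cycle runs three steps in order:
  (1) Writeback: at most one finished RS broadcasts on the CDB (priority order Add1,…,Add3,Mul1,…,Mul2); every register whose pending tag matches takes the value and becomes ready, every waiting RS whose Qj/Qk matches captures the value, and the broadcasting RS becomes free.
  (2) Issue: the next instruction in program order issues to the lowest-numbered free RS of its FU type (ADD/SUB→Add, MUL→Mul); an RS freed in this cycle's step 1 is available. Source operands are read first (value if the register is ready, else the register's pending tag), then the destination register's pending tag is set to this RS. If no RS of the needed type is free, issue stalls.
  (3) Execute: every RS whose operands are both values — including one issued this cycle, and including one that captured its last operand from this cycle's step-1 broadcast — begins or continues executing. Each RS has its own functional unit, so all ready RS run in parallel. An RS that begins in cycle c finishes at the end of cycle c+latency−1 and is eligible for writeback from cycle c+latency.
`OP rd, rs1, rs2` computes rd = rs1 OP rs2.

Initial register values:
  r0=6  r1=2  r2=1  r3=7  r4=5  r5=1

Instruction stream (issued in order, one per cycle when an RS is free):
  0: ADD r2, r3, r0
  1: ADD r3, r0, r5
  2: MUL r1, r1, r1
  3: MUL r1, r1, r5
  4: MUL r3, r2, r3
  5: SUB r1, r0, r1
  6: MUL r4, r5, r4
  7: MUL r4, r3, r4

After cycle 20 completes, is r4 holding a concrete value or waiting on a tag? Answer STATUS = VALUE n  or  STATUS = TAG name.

cycle 1: issue ADD r2<-Add1 // r0:6,r1:2,r2:Add1,r3:7,r4:5,r5:1
cycle 2: issue ADD r3<-Add2 // r0:6,r1:2,r2:Add1,r3:Add2,r4:5,r5:1
cycle 3: issue MUL r1<-Mul1 // r0:6,r1:Mul1,r2:Add1,r3:Add2,r4:5,r5:1
cycle 4: CDB Add1=13; issue MUL r1<-Mul2 // r0:6,r1:Mul2,r2:13,r3:Add2,r4:5,r5:1
cycle 5: CDB Add2=7; stall // r0:6,r1:Mul2,r2:13,r3:7,r4:5,r5:1
cycle 6: stall // r0:6,r1:Mul2,r2:13,r3:7,r4:5,r5:1
cycle 7: CDB Mul1=4; issue MUL r3<-Mul1 // r0:6,r1:Mul2,r2:13,r3:Mul1,r4:5,r5:1
cycle 8: issue SUB r1<-Add1 // r0:6,r1:Add1,r2:13,r3:Mul1,r4:5,r5:1
cycle 9: stall // r0:6,r1:Add1,r2:13,r3:Mul1,r4:5,r5:1
cycle 10: stall // r0:6,r1:Add1,r2:13,r3:Mul1,r4:5,r5:1
cycle 11: CDB Mul1=91; issue MUL r4<-Mul1 // r0:6,r1:Add1,r2:13,r3:91,r4:Mul1,r5:1
cycle 12: CDB Mul2=4; issue MUL r4<-Mul2 // r0:6,r1:Add1,r2:13,r3:91,r4:Mul2,r5:1
cycle 13: - // r0:6,r1:Add1,r2:13,r3:91,r4:Mul2,r5:1
cycle 14: - // r0:6,r1:Add1,r2:13,r3:91,r4:Mul2,r5:1
cycle 15: CDB Add1=2 // r0:6,r1:2,r2:13,r3:91,r4:Mul2,r5:1
cycle 16: CDB Mul1=5 // r0:6,r1:2,r2:13,r3:91,r4:Mul2,r5:1
cycle 17: - // r0:6,r1:2,r2:13,r3:91,r4:Mul2,r5:1
cycle 18: - // r0:6,r1:2,r2:13,r3:91,r4:Mul2,r5:1
cycle 19: - // r0:6,r1:2,r2:13,r3:91,r4:Mul2,r5:1
cycle 20: CDB Mul2=455 // r0:6,r1:2,r2:13,r3:91,r4:455,r5:1

STATUS = VALUE 455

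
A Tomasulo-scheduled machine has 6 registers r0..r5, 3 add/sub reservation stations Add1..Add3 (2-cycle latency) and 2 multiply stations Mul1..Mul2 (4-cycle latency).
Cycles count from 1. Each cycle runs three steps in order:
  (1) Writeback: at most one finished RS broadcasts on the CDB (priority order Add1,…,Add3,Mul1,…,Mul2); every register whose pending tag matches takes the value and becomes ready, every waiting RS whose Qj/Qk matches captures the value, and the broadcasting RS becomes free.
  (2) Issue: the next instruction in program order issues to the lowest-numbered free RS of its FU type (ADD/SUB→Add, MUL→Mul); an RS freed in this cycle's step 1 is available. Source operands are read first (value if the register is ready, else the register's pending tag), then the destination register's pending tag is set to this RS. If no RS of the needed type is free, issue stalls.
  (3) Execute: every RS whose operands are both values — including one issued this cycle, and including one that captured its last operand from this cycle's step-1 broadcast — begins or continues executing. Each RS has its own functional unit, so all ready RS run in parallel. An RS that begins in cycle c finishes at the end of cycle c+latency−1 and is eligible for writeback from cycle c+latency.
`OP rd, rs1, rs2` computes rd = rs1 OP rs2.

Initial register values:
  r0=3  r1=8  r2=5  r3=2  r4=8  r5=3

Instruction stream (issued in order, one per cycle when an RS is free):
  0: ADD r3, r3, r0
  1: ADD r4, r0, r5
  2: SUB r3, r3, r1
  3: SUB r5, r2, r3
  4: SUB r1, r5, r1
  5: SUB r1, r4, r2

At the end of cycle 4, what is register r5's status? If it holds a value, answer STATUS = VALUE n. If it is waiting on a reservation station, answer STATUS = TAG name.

STATUS = TAG Add2

cycle 1: issue ADD r3<-Add1 // r0:3,r1:8,r2:5,r3:Add1,r4:8,r5:3
cycle 2: issue ADD r4<-Add2 // r0:3,r1:8,r2:5,r3:Add1,r4:Add2,r5:3
cycle 3: CDB Add1=5; issue SUB r3<-Add1 // r0:3,r1:8,r2:5,r3:Add1,r4:Add2,r5:3
cycle 4: CDB Add2=6; issue SUB r5<-Add2 // r0:3,r1:8,r2:5,r3:Add1,r4:6,r5:Add2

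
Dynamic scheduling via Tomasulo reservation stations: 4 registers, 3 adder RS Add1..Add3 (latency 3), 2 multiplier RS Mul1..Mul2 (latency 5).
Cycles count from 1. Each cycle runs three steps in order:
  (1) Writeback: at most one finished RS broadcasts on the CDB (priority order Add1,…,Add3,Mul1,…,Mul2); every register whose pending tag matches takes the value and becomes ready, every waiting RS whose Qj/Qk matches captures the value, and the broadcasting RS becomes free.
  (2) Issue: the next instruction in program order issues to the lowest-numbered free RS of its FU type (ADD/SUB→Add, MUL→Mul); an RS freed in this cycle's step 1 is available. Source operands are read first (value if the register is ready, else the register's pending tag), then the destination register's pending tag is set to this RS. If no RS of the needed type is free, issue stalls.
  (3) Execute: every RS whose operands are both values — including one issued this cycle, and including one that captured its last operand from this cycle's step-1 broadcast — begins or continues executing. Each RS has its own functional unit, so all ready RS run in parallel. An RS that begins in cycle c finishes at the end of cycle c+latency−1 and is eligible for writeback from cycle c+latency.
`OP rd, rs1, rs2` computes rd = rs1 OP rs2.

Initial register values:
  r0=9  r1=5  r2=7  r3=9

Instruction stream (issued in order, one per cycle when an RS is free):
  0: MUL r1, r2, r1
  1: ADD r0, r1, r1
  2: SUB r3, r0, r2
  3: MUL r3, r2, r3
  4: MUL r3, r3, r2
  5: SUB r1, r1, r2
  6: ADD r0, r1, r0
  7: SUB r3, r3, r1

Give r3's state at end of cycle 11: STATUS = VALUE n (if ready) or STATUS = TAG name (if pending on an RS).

STATUS = TAG Add3

cycle 1: issue MUL r1<-Mul1 // r0:9,r1:Mul1,r2:7,r3:9
cycle 2: issue ADD r0<-Add1 // r0:Add1,r1:Mul1,r2:7,r3:9
cycle 3: issue SUB r3<-Add2 // r0:Add1,r1:Mul1,r2:7,r3:Add2
cycle 4: issue MUL r3<-Mul2 // r0:Add1,r1:Mul1,r2:7,r3:Mul2
cycle 5: stall // r0:Add1,r1:Mul1,r2:7,r3:Mul2
cycle 6: CDB Mul1=35; issue MUL r3<-Mul1 // r0:Add1,r1:35,r2:7,r3:Mul1
cycle 7: issue SUB r1<-Add3 // r0:Add1,r1:Add3,r2:7,r3:Mul1
cycle 8: stall // r0:Add1,r1:Add3,r2:7,r3:Mul1
cycle 9: CDB Add1=70; issue ADD r0<-Add1 // r0:Add1,r1:Add3,r2:7,r3:Mul1
cycle 10: CDB Add3=28; issue SUB r3<-Add3 // r0:Add1,r1:28,r2:7,r3:Add3
cycle 11: - // r0:Add1,r1:28,r2:7,r3:Add3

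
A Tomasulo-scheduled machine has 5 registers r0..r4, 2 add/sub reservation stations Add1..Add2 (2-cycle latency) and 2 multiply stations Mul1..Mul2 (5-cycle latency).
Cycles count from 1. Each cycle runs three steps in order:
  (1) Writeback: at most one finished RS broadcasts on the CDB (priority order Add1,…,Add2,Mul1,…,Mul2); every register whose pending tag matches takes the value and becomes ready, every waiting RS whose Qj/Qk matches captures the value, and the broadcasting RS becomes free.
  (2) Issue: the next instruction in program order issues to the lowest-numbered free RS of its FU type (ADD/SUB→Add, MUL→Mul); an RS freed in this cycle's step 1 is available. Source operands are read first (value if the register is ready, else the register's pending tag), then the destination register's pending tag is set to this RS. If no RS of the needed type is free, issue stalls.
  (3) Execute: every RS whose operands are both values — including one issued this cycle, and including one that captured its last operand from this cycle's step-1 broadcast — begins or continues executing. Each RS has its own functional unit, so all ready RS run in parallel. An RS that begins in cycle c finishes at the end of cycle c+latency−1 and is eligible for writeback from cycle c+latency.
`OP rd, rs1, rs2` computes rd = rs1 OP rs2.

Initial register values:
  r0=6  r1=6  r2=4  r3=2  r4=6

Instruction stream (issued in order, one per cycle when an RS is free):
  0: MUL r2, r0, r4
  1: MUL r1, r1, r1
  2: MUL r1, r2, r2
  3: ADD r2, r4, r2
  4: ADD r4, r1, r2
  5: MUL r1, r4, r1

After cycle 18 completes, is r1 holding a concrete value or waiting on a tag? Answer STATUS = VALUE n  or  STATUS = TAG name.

cycle 1: issue MUL r2<-Mul1 // r0:6,r1:6,r2:Mul1,r3:2,r4:6
cycle 2: issue MUL r1<-Mul2 // r0:6,r1:Mul2,r2:Mul1,r3:2,r4:6
cycle 3: stall // r0:6,r1:Mul2,r2:Mul1,r3:2,r4:6
cycle 4: stall // r0:6,r1:Mul2,r2:Mul1,r3:2,r4:6
cycle 5: stall // r0:6,r1:Mul2,r2:Mul1,r3:2,r4:6
cycle 6: CDB Mul1=36; issue MUL r1<-Mul1 // r0:6,r1:Mul1,r2:36,r3:2,r4:6
cycle 7: CDB Mul2=36; issue ADD r2<-Add1 // r0:6,r1:Mul1,r2:Add1,r3:2,r4:6
cycle 8: issue ADD r4<-Add2 // r0:6,r1:Mul1,r2:Add1,r3:2,r4:Add2
cycle 9: CDB Add1=42; issue MUL r1<-Mul2 // r0:6,r1:Mul2,r2:42,r3:2,r4:Add2
cycle 10: - // r0:6,r1:Mul2,r2:42,r3:2,r4:Add2
cycle 11: CDB Mul1=1296 // r0:6,r1:Mul2,r2:42,r3:2,r4:Add2
cycle 12: - // r0:6,r1:Mul2,r2:42,r3:2,r4:Add2
cycle 13: CDB Add2=1338 // r0:6,r1:Mul2,r2:42,r3:2,r4:1338
cycle 14: - // r0:6,r1:Mul2,r2:42,r3:2,r4:1338
cycle 15: - // r0:6,r1:Mul2,r2:42,r3:2,r4:1338
cycle 16: - // r0:6,r1:Mul2,r2:42,r3:2,r4:1338
cycle 17: - // r0:6,r1:Mul2,r2:42,r3:2,r4:1338
cycle 18: CDB Mul2=1734048 // r0:6,r1:1734048,r2:42,r3:2,r4:1338

STATUS = VALUE 1734048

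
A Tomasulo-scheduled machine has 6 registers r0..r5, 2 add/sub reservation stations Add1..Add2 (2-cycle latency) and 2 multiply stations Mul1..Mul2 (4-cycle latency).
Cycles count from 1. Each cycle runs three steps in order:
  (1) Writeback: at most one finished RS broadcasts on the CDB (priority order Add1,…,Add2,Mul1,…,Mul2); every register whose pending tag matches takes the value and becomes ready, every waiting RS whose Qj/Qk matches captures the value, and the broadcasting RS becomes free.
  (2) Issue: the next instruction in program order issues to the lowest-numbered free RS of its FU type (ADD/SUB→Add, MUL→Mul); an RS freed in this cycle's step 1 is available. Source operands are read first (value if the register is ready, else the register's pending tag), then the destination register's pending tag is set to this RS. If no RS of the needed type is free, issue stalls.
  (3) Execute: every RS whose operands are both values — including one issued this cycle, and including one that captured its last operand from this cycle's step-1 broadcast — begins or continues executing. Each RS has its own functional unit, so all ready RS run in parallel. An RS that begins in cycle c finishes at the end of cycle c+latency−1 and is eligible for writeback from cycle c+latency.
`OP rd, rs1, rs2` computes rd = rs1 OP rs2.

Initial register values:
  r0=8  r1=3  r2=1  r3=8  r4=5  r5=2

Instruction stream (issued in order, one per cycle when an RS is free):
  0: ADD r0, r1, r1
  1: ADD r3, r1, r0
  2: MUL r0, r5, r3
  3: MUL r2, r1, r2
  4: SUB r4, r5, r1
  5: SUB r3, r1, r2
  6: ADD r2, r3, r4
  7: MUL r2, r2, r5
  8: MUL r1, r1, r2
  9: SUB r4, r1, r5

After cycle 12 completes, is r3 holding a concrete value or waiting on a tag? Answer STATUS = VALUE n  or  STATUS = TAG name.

STATUS = VALUE 0

c1: issue ADD r0<-Add1 | r0:Add1,r1:3,r2:1,r3:8,r4:5,r5:2
c2: issue ADD r3<-Add2 | r0:Add1,r1:3,r2:1,r3:Add2,r4:5,r5:2
c3: CDB Add1=6; issue MUL r0<-Mul1 | r0:Mul1,r1:3,r2:1,r3:Add2,r4:5,r5:2
c4: issue MUL r2<-Mul2 | r0:Mul1,r1:3,r2:Mul2,r3:Add2,r4:5,r5:2
c5: CDB Add2=9; issue SUB r4<-Add1 | r0:Mul1,r1:3,r2:Mul2,r3:9,r4:Add1,r5:2
c6: issue SUB r3<-Add2 | r0:Mul1,r1:3,r2:Mul2,r3:Add2,r4:Add1,r5:2
c7: CDB Add1=-1; issue ADD r2<-Add1 | r0:Mul1,r1:3,r2:Add1,r3:Add2,r4:-1,r5:2
c8: CDB Mul2=3; issue MUL r2<-Mul2 | r0:Mul1,r1:3,r2:Mul2,r3:Add2,r4:-1,r5:2
c9: CDB Mul1=18; issue MUL r1<-Mul1 | r0:18,r1:Mul1,r2:Mul2,r3:Add2,r4:-1,r5:2
c10: CDB Add2=0; issue SUB r4<-Add2 | r0:18,r1:Mul1,r2:Mul2,r3:0,r4:Add2,r5:2
c11: - | r0:18,r1:Mul1,r2:Mul2,r3:0,r4:Add2,r5:2
c12: CDB Add1=-1 | r0:18,r1:Mul1,r2:Mul2,r3:0,r4:Add2,r5:2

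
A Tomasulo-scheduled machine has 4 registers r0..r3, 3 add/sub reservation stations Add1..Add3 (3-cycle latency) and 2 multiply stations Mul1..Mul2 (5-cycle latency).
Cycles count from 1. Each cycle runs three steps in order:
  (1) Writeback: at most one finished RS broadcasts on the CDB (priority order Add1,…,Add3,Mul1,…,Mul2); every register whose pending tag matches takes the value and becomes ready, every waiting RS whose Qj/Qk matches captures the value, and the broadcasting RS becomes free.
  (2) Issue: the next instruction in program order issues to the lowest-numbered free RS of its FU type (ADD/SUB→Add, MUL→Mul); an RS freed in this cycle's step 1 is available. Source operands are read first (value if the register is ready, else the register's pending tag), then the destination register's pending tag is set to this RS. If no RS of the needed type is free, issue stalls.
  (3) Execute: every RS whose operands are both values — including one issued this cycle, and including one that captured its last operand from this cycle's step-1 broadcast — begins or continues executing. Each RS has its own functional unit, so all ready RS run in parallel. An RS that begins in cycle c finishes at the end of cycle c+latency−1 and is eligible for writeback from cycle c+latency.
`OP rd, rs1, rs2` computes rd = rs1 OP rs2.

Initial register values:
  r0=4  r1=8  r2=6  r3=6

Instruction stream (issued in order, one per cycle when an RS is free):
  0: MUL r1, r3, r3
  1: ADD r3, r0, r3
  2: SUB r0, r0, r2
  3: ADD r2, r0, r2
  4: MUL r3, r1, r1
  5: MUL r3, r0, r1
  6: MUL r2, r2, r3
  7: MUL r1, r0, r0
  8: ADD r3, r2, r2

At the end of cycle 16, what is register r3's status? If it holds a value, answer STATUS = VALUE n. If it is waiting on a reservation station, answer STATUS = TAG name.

STATUS = TAG Add1

cycle 1: issue MUL r1<-Mul1 // r0:4,r1:Mul1,r2:6,r3:6
cycle 2: issue ADD r3<-Add1 // r0:4,r1:Mul1,r2:6,r3:Add1
cycle 3: issue SUB r0<-Add2 // r0:Add2,r1:Mul1,r2:6,r3:Add1
cycle 4: issue ADD r2<-Add3 // r0:Add2,r1:Mul1,r2:Add3,r3:Add1
cycle 5: CDB Add1=10; issue MUL r3<-Mul2 // r0:Add2,r1:Mul1,r2:Add3,r3:Mul2
cycle 6: CDB Add2=-2; stall // r0:-2,r1:Mul1,r2:Add3,r3:Mul2
cycle 7: CDB Mul1=36; issue MUL r3<-Mul1 // r0:-2,r1:36,r2:Add3,r3:Mul1
cycle 8: stall // r0:-2,r1:36,r2:Add3,r3:Mul1
cycle 9: CDB Add3=4; stall // r0:-2,r1:36,r2:4,r3:Mul1
cycle 10: stall // r0:-2,r1:36,r2:4,r3:Mul1
cycle 11: stall // r0:-2,r1:36,r2:4,r3:Mul1
cycle 12: CDB Mul1=-72; issue MUL r2<-Mul1 // r0:-2,r1:36,r2:Mul1,r3:-72
cycle 13: CDB Mul2=1296; issue MUL r1<-Mul2 // r0:-2,r1:Mul2,r2:Mul1,r3:-72
cycle 14: issue ADD r3<-Add1 // r0:-2,r1:Mul2,r2:Mul1,r3:Add1
cycle 15: - // r0:-2,r1:Mul2,r2:Mul1,r3:Add1
cycle 16: - // r0:-2,r1:Mul2,r2:Mul1,r3:Add1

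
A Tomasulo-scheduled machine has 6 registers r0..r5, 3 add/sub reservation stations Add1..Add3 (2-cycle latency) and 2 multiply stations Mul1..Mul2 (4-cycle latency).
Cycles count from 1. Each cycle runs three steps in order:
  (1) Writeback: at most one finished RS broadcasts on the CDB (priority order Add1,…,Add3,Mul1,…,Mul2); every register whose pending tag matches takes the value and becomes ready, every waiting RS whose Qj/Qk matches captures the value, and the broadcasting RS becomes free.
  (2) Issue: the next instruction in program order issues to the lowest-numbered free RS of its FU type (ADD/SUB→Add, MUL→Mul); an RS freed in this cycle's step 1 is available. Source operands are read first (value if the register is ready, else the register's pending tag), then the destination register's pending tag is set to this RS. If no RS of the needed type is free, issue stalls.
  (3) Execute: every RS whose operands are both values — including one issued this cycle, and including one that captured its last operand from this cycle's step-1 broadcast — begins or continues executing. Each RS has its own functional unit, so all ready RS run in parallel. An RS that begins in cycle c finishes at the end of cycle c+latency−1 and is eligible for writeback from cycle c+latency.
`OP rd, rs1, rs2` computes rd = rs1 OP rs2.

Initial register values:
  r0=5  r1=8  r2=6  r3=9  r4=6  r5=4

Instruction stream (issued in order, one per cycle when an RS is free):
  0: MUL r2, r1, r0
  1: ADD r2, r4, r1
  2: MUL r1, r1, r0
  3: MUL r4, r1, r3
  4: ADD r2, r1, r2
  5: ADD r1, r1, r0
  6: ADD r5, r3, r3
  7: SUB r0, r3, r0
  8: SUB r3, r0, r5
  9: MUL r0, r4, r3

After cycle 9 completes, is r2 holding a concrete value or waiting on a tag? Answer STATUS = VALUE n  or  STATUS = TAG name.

c1: issue MUL r2<-Mul1 | r0:5,r1:8,r2:Mul1,r3:9,r4:6,r5:4
c2: issue ADD r2<-Add1 | r0:5,r1:8,r2:Add1,r3:9,r4:6,r5:4
c3: issue MUL r1<-Mul2 | r0:5,r1:Mul2,r2:Add1,r3:9,r4:6,r5:4
c4: CDB Add1=14; stall | r0:5,r1:Mul2,r2:14,r3:9,r4:6,r5:4
c5: CDB Mul1=40; issue MUL r4<-Mul1 | r0:5,r1:Mul2,r2:14,r3:9,r4:Mul1,r5:4
c6: issue ADD r2<-Add1 | r0:5,r1:Mul2,r2:Add1,r3:9,r4:Mul1,r5:4
c7: CDB Mul2=40; issue ADD r1<-Add2 | r0:5,r1:Add2,r2:Add1,r3:9,r4:Mul1,r5:4
c8: issue ADD r5<-Add3 | r0:5,r1:Add2,r2:Add1,r3:9,r4:Mul1,r5:Add3
c9: CDB Add1=54; issue SUB r0<-Add1 | r0:Add1,r1:Add2,r2:54,r3:9,r4:Mul1,r5:Add3

STATUS = VALUE 54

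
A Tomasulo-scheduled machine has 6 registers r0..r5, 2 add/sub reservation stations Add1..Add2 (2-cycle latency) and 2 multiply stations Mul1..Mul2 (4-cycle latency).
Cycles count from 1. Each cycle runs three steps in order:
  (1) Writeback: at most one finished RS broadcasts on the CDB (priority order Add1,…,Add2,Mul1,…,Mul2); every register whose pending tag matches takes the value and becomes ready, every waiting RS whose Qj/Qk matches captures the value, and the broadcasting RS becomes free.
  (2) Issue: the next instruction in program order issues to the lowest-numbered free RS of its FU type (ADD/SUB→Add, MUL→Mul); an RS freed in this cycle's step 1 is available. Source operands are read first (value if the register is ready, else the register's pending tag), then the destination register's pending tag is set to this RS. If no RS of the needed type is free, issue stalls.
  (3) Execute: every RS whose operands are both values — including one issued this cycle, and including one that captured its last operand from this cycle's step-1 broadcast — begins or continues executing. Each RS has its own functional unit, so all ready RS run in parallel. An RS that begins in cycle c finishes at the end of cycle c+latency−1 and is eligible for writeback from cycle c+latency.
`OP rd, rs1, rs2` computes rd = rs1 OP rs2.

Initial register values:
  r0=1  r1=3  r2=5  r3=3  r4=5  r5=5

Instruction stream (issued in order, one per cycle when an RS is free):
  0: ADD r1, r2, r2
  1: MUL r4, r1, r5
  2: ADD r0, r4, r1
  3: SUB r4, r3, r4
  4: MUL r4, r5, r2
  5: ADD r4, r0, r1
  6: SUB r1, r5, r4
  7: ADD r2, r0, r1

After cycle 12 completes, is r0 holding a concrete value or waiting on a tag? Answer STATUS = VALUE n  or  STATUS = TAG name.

  c1: issue ADD r1<-Add1  regs: r0:1,r1:Add1,r2:5,r3:3,r4:5,r5:5
  c2: issue MUL r4<-Mul1  regs: r0:1,r1:Add1,r2:5,r3:3,r4:Mul1,r5:5
  c3: CDB Add1=10; issue ADD r0<-Add1  regs: r0:Add1,r1:10,r2:5,r3:3,r4:Mul1,r5:5
  c4: issue SUB r4<-Add2  regs: r0:Add1,r1:10,r2:5,r3:3,r4:Add2,r5:5
  c5: issue MUL r4<-Mul2  regs: r0:Add1,r1:10,r2:5,r3:3,r4:Mul2,r5:5
  c6: stall  regs: r0:Add1,r1:10,r2:5,r3:3,r4:Mul2,r5:5
  c7: CDB Mul1=50; stall  regs: r0:Add1,r1:10,r2:5,r3:3,r4:Mul2,r5:5
  c8: stall  regs: r0:Add1,r1:10,r2:5,r3:3,r4:Mul2,r5:5
  c9: CDB Add1=60; issue ADD r4<-Add1  regs: r0:60,r1:10,r2:5,r3:3,r4:Add1,r5:5
  c10: CDB Add2=-47; issue SUB r1<-Add2  regs: r0:60,r1:Add2,r2:5,r3:3,r4:Add1,r5:5
  c11: CDB Add1=70; issue ADD r2<-Add1  regs: r0:60,r1:Add2,r2:Add1,r3:3,r4:70,r5:5
  c12: CDB Mul2=25  regs: r0:60,r1:Add2,r2:Add1,r3:3,r4:70,r5:5

STATUS = VALUE 60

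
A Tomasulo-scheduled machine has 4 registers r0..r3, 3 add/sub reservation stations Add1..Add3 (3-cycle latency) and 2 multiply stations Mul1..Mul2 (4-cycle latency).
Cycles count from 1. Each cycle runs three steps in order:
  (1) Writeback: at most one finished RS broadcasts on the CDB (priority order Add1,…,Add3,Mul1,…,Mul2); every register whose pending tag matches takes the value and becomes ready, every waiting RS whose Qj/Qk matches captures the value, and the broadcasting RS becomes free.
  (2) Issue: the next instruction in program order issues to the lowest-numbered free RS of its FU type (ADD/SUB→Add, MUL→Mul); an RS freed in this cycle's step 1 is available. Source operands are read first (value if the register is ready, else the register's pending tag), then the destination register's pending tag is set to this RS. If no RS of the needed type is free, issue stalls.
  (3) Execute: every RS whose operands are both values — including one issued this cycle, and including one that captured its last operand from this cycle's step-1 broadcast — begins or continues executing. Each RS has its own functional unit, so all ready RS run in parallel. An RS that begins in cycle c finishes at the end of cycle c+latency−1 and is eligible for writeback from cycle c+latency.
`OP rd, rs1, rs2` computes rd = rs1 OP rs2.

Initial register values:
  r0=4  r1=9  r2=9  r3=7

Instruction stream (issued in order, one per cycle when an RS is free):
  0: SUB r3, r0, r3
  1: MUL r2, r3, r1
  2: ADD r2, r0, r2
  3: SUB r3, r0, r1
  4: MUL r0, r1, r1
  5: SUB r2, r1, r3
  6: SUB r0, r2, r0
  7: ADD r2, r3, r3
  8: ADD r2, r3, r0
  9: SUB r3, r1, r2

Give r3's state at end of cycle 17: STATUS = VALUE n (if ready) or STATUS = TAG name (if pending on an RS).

cycle 1: issue SUB r3<-Add1 // r0:4,r1:9,r2:9,r3:Add1
cycle 2: issue MUL r2<-Mul1 // r0:4,r1:9,r2:Mul1,r3:Add1
cycle 3: issue ADD r2<-Add2 // r0:4,r1:9,r2:Add2,r3:Add1
cycle 4: CDB Add1=-3; issue SUB r3<-Add1 // r0:4,r1:9,r2:Add2,r3:Add1
cycle 5: issue MUL r0<-Mul2 // r0:Mul2,r1:9,r2:Add2,r3:Add1
cycle 6: issue SUB r2<-Add3 // r0:Mul2,r1:9,r2:Add3,r3:Add1
cycle 7: CDB Add1=-5; issue SUB r0<-Add1 // r0:Add1,r1:9,r2:Add3,r3:-5
cycle 8: CDB Mul1=-27; stall // r0:Add1,r1:9,r2:Add3,r3:-5
cycle 9: CDB Mul2=81; stall // r0:Add1,r1:9,r2:Add3,r3:-5
cycle 10: CDB Add3=14; issue ADD r2<-Add3 // r0:Add1,r1:9,r2:Add3,r3:-5
cycle 11: CDB Add2=-23; issue ADD r2<-Add2 // r0:Add1,r1:9,r2:Add2,r3:-5
cycle 12: stall // r0:Add1,r1:9,r2:Add2,r3:-5
cycle 13: CDB Add1=-67; issue SUB r3<-Add1 // r0:-67,r1:9,r2:Add2,r3:Add1
cycle 14: CDB Add3=-10 // r0:-67,r1:9,r2:Add2,r3:Add1
cycle 15: - // r0:-67,r1:9,r2:Add2,r3:Add1
cycle 16: CDB Add2=-72 // r0:-67,r1:9,r2:-72,r3:Add1
cycle 17: - // r0:-67,r1:9,r2:-72,r3:Add1

STATUS = TAG Add1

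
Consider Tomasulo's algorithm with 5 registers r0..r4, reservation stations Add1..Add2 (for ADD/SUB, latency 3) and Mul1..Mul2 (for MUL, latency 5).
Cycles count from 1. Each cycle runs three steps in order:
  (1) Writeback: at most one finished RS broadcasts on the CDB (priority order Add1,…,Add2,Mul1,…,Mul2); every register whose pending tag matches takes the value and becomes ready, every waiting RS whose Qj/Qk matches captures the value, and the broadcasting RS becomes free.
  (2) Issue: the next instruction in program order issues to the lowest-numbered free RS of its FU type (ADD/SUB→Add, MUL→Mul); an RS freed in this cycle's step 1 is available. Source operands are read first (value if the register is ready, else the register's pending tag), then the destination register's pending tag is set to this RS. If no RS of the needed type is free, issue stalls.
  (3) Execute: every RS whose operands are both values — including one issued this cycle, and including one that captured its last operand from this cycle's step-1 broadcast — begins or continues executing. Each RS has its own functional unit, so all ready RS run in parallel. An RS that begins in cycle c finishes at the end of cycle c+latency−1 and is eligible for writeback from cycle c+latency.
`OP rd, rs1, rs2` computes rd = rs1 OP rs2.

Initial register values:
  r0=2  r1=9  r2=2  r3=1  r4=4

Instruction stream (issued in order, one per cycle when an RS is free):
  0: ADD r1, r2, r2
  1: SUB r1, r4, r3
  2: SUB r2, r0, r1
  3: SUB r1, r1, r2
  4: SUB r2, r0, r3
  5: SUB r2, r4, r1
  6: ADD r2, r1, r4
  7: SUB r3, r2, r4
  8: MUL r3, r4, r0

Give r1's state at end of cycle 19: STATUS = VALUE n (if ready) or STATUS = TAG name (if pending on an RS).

STATUS = VALUE 4

c1: issue ADD r1<-Add1 | r0:2,r1:Add1,r2:2,r3:1,r4:4
c2: issue SUB r1<-Add2 | r0:2,r1:Add2,r2:2,r3:1,r4:4
c3: stall | r0:2,r1:Add2,r2:2,r3:1,r4:4
c4: CDB Add1=4; issue SUB r2<-Add1 | r0:2,r1:Add2,r2:Add1,r3:1,r4:4
c5: CDB Add2=3; issue SUB r1<-Add2 | r0:2,r1:Add2,r2:Add1,r3:1,r4:4
c6: stall | r0:2,r1:Add2,r2:Add1,r3:1,r4:4
c7: stall | r0:2,r1:Add2,r2:Add1,r3:1,r4:4
c8: CDB Add1=-1; issue SUB r2<-Add1 | r0:2,r1:Add2,r2:Add1,r3:1,r4:4
c9: stall | r0:2,r1:Add2,r2:Add1,r3:1,r4:4
c10: stall | r0:2,r1:Add2,r2:Add1,r3:1,r4:4
c11: CDB Add1=1; issue SUB r2<-Add1 | r0:2,r1:Add2,r2:Add1,r3:1,r4:4
c12: CDB Add2=4; issue ADD r2<-Add2 | r0:2,r1:4,r2:Add2,r3:1,r4:4
c13: stall | r0:2,r1:4,r2:Add2,r3:1,r4:4
c14: stall | r0:2,r1:4,r2:Add2,r3:1,r4:4
c15: CDB Add1=0; issue SUB r3<-Add1 | r0:2,r1:4,r2:Add2,r3:Add1,r4:4
c16: CDB Add2=8; issue MUL r3<-Mul1 | r0:2,r1:4,r2:8,r3:Mul1,r4:4
c17: - | r0:2,r1:4,r2:8,r3:Mul1,r4:4
c18: - | r0:2,r1:4,r2:8,r3:Mul1,r4:4
c19: CDB Add1=4 | r0:2,r1:4,r2:8,r3:Mul1,r4:4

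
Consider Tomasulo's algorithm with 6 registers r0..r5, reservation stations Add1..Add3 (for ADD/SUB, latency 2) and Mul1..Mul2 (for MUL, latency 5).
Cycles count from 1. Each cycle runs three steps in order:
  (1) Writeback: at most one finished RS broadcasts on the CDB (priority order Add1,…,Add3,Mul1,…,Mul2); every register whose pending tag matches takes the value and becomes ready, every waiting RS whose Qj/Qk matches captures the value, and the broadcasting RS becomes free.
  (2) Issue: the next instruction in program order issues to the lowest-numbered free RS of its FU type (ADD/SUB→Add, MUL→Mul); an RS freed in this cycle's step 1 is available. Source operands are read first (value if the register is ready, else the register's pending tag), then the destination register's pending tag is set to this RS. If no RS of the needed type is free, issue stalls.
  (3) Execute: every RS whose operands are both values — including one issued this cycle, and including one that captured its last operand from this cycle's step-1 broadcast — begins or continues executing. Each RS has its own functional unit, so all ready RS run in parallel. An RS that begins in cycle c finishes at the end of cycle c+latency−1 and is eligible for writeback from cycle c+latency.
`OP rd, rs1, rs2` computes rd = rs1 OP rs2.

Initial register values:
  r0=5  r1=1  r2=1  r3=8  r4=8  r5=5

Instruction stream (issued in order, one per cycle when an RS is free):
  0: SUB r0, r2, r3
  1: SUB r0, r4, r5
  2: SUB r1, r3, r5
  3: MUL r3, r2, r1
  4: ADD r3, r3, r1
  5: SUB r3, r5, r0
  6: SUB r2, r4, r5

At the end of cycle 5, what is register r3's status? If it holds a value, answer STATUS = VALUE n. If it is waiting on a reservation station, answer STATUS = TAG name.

c1: issue SUB r0<-Add1 | r0:Add1,r1:1,r2:1,r3:8,r4:8,r5:5
c2: issue SUB r0<-Add2 | r0:Add2,r1:1,r2:1,r3:8,r4:8,r5:5
c3: CDB Add1=-7; issue SUB r1<-Add1 | r0:Add2,r1:Add1,r2:1,r3:8,r4:8,r5:5
c4: CDB Add2=3; issue MUL r3<-Mul1 | r0:3,r1:Add1,r2:1,r3:Mul1,r4:8,r5:5
c5: CDB Add1=3; issue ADD r3<-Add1 | r0:3,r1:3,r2:1,r3:Add1,r4:8,r5:5

STATUS = TAG Add1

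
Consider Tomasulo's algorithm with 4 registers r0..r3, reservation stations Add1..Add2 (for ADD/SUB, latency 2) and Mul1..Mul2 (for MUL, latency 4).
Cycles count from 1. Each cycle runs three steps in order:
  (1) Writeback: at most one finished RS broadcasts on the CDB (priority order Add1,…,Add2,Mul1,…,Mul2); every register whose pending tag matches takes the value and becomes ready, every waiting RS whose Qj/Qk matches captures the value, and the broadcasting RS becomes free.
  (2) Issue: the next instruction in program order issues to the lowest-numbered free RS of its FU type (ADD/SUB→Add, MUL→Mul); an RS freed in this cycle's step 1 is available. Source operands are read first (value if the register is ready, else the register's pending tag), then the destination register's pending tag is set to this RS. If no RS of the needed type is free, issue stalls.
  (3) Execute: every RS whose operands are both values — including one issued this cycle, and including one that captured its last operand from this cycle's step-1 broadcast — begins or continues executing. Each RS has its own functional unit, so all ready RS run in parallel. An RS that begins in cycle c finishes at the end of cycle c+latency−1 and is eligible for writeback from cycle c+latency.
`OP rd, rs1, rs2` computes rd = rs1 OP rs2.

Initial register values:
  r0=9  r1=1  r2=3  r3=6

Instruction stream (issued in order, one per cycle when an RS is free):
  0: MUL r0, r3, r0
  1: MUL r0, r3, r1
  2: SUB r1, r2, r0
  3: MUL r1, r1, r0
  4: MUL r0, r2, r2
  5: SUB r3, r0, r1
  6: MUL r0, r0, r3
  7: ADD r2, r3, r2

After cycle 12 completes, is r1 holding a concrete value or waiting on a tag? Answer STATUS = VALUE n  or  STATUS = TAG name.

c1: issue MUL r0<-Mul1 | r0:Mul1,r1:1,r2:3,r3:6
c2: issue MUL r0<-Mul2 | r0:Mul2,r1:1,r2:3,r3:6
c3: issue SUB r1<-Add1 | r0:Mul2,r1:Add1,r2:3,r3:6
c4: stall | r0:Mul2,r1:Add1,r2:3,r3:6
c5: CDB Mul1=54; issue MUL r1<-Mul1 | r0:Mul2,r1:Mul1,r2:3,r3:6
c6: CDB Mul2=6; issue MUL r0<-Mul2 | r0:Mul2,r1:Mul1,r2:3,r3:6
c7: issue SUB r3<-Add2 | r0:Mul2,r1:Mul1,r2:3,r3:Add2
c8: CDB Add1=-3; stall | r0:Mul2,r1:Mul1,r2:3,r3:Add2
c9: stall | r0:Mul2,r1:Mul1,r2:3,r3:Add2
c10: CDB Mul2=9; issue MUL r0<-Mul2 | r0:Mul2,r1:Mul1,r2:3,r3:Add2
c11: issue ADD r2<-Add1 | r0:Mul2,r1:Mul1,r2:Add1,r3:Add2
c12: CDB Mul1=-18 | r0:Mul2,r1:-18,r2:Add1,r3:Add2

STATUS = VALUE -18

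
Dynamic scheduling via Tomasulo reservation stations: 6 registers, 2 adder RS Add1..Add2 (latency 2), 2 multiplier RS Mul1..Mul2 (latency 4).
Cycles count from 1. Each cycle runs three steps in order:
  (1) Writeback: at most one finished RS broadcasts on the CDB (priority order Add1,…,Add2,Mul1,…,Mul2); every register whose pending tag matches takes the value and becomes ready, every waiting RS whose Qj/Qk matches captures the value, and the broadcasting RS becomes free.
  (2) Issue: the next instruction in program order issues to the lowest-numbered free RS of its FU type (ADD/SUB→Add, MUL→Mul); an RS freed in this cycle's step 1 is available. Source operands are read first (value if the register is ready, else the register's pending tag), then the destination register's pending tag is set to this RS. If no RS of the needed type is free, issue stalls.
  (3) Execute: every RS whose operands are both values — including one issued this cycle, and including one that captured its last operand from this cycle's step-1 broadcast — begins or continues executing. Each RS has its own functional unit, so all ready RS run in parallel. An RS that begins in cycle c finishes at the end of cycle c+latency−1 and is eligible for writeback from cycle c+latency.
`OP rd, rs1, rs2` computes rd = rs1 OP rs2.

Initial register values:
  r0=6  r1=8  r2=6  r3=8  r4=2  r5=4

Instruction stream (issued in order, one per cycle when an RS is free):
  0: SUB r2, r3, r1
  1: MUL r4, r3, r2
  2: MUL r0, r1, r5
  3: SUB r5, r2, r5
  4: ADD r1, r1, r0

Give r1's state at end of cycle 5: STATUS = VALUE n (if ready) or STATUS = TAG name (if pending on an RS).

STATUS = TAG Add2

  c1: issue SUB r2<-Add1  regs: r0:6,r1:8,r2:Add1,r3:8,r4:2,r5:4
  c2: issue MUL r4<-Mul1  regs: r0:6,r1:8,r2:Add1,r3:8,r4:Mul1,r5:4
  c3: CDB Add1=0; issue MUL r0<-Mul2  regs: r0:Mul2,r1:8,r2:0,r3:8,r4:Mul1,r5:4
  c4: issue SUB r5<-Add1  regs: r0:Mul2,r1:8,r2:0,r3:8,r4:Mul1,r5:Add1
  c5: issue ADD r1<-Add2  regs: r0:Mul2,r1:Add2,r2:0,r3:8,r4:Mul1,r5:Add1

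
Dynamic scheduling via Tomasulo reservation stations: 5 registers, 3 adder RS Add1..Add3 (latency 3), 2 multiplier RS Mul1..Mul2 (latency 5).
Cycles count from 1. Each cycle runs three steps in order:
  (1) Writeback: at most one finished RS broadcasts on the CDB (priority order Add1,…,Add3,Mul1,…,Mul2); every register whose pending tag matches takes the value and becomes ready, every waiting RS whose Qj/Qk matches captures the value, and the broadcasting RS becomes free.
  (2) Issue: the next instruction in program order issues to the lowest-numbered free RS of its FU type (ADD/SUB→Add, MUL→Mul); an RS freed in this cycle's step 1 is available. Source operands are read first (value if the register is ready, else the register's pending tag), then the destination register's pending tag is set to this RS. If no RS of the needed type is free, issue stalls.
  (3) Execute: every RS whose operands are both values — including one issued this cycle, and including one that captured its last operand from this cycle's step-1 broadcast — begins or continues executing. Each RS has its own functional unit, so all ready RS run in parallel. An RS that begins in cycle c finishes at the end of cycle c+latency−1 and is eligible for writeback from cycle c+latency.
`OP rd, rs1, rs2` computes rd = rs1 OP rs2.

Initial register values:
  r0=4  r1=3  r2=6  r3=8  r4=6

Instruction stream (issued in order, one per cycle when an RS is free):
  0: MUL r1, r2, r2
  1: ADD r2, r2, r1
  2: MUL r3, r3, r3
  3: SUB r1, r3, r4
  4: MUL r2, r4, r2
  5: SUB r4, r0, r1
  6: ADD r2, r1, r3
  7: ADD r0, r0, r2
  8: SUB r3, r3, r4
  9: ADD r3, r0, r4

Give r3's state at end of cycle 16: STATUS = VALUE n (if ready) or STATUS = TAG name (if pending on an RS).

STATUS = TAG Add3

c1: issue MUL r1<-Mul1 | r0:4,r1:Mul1,r2:6,r3:8,r4:6
c2: issue ADD r2<-Add1 | r0:4,r1:Mul1,r2:Add1,r3:8,r4:6
c3: issue MUL r3<-Mul2 | r0:4,r1:Mul1,r2:Add1,r3:Mul2,r4:6
c4: issue SUB r1<-Add2 | r0:4,r1:Add2,r2:Add1,r3:Mul2,r4:6
c5: stall | r0:4,r1:Add2,r2:Add1,r3:Mul2,r4:6
c6: CDB Mul1=36; issue MUL r2<-Mul1 | r0:4,r1:Add2,r2:Mul1,r3:Mul2,r4:6
c7: issue SUB r4<-Add3 | r0:4,r1:Add2,r2:Mul1,r3:Mul2,r4:Add3
c8: CDB Mul2=64; stall | r0:4,r1:Add2,r2:Mul1,r3:64,r4:Add3
c9: CDB Add1=42; issue ADD r2<-Add1 | r0:4,r1:Add2,r2:Add1,r3:64,r4:Add3
c10: stall | r0:4,r1:Add2,r2:Add1,r3:64,r4:Add3
c11: CDB Add2=58; issue ADD r0<-Add2 | r0:Add2,r1:58,r2:Add1,r3:64,r4:Add3
c12: stall | r0:Add2,r1:58,r2:Add1,r3:64,r4:Add3
c13: stall | r0:Add2,r1:58,r2:Add1,r3:64,r4:Add3
c14: CDB Add1=122; issue SUB r3<-Add1 | r0:Add2,r1:58,r2:122,r3:Add1,r4:Add3
c15: CDB Add3=-54; issue ADD r3<-Add3 | r0:Add2,r1:58,r2:122,r3:Add3,r4:-54
c16: CDB Mul1=252 | r0:Add2,r1:58,r2:122,r3:Add3,r4:-54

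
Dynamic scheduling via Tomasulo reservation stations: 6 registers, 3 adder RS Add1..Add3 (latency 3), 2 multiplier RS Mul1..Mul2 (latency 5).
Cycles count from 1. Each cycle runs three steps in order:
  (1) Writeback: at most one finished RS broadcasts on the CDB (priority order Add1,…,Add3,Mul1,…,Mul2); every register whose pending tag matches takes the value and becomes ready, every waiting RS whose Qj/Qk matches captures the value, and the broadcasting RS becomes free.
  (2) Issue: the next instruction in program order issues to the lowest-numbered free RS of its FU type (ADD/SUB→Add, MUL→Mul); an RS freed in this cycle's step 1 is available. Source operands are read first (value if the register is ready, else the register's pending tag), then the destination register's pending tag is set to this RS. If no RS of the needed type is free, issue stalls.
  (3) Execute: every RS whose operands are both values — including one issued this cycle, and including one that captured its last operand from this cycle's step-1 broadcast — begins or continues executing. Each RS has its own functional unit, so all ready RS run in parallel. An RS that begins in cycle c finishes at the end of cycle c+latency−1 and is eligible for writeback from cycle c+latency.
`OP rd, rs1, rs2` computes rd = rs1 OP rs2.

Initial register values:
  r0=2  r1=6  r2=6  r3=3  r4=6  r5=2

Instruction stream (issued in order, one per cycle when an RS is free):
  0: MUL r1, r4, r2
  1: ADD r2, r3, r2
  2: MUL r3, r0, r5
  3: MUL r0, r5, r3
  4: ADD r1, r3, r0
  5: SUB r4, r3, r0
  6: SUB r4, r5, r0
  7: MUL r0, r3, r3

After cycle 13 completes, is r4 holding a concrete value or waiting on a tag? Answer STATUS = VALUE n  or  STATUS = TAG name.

cycle 1: issue MUL r1<-Mul1 // r0:2,r1:Mul1,r2:6,r3:3,r4:6,r5:2
cycle 2: issue ADD r2<-Add1 // r0:2,r1:Mul1,r2:Add1,r3:3,r4:6,r5:2
cycle 3: issue MUL r3<-Mul2 // r0:2,r1:Mul1,r2:Add1,r3:Mul2,r4:6,r5:2
cycle 4: stall // r0:2,r1:Mul1,r2:Add1,r3:Mul2,r4:6,r5:2
cycle 5: CDB Add1=9; stall // r0:2,r1:Mul1,r2:9,r3:Mul2,r4:6,r5:2
cycle 6: CDB Mul1=36; issue MUL r0<-Mul1 // r0:Mul1,r1:36,r2:9,r3:Mul2,r4:6,r5:2
cycle 7: issue ADD r1<-Add1 // r0:Mul1,r1:Add1,r2:9,r3:Mul2,r4:6,r5:2
cycle 8: CDB Mul2=4; issue SUB r4<-Add2 // r0:Mul1,r1:Add1,r2:9,r3:4,r4:Add2,r5:2
cycle 9: issue SUB r4<-Add3 // r0:Mul1,r1:Add1,r2:9,r3:4,r4:Add3,r5:2
cycle 10: issue MUL r0<-Mul2 // r0:Mul2,r1:Add1,r2:9,r3:4,r4:Add3,r5:2
cycle 11: - // r0:Mul2,r1:Add1,r2:9,r3:4,r4:Add3,r5:2
cycle 12: - // r0:Mul2,r1:Add1,r2:9,r3:4,r4:Add3,r5:2
cycle 13: CDB Mul1=8 // r0:Mul2,r1:Add1,r2:9,r3:4,r4:Add3,r5:2

STATUS = TAG Add3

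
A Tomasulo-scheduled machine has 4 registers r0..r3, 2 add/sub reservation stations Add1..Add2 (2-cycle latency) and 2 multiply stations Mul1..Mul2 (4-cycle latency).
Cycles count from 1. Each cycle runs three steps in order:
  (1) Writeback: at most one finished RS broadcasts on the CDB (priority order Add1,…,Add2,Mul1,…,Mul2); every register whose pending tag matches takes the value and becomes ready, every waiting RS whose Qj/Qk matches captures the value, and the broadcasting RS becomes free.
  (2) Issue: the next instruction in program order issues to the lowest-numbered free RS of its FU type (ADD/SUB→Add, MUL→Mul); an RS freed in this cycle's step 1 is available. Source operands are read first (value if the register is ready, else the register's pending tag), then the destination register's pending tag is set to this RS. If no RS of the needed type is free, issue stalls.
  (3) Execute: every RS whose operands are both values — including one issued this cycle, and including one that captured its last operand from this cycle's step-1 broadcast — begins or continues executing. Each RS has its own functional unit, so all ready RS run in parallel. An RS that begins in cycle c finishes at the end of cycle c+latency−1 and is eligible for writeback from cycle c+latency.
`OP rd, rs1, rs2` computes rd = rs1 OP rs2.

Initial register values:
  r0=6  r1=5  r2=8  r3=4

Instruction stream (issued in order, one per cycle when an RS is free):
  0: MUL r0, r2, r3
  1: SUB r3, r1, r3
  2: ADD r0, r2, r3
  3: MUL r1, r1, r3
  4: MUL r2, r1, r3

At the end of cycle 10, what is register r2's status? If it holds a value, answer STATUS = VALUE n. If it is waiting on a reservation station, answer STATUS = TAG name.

STATUS = TAG Mul1

cycle 1: issue MUL r0<-Mul1 // r0:Mul1,r1:5,r2:8,r3:4
cycle 2: issue SUB r3<-Add1 // r0:Mul1,r1:5,r2:8,r3:Add1
cycle 3: issue ADD r0<-Add2 // r0:Add2,r1:5,r2:8,r3:Add1
cycle 4: CDB Add1=1; issue MUL r1<-Mul2 // r0:Add2,r1:Mul2,r2:8,r3:1
cycle 5: CDB Mul1=32; issue MUL r2<-Mul1 // r0:Add2,r1:Mul2,r2:Mul1,r3:1
cycle 6: CDB Add2=9 // r0:9,r1:Mul2,r2:Mul1,r3:1
cycle 7: - // r0:9,r1:Mul2,r2:Mul1,r3:1
cycle 8: CDB Mul2=5 // r0:9,r1:5,r2:Mul1,r3:1
cycle 9: - // r0:9,r1:5,r2:Mul1,r3:1
cycle 10: - // r0:9,r1:5,r2:Mul1,r3:1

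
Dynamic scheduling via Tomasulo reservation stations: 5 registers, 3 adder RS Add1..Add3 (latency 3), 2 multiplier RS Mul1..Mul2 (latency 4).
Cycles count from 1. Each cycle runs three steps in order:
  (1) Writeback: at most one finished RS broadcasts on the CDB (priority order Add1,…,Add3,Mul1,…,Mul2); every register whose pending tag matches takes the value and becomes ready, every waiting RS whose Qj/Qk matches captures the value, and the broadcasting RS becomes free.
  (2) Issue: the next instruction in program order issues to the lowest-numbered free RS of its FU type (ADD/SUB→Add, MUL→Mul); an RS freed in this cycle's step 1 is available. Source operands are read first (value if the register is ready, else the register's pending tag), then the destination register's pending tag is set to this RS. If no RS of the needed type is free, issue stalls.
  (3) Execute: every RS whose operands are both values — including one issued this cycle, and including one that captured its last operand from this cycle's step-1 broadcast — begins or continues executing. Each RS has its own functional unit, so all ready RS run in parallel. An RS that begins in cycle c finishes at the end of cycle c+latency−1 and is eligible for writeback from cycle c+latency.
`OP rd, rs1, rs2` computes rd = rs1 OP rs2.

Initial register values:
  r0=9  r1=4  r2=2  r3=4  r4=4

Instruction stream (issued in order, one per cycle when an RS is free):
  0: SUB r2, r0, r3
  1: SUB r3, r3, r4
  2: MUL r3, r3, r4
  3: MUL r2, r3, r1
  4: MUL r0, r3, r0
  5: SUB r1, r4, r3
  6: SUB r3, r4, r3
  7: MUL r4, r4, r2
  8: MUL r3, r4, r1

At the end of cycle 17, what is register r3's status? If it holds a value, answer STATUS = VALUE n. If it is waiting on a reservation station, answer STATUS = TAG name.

STATUS = TAG Mul2

c1: issue SUB r2<-Add1 | r0:9,r1:4,r2:Add1,r3:4,r4:4
c2: issue SUB r3<-Add2 | r0:9,r1:4,r2:Add1,r3:Add2,r4:4
c3: issue MUL r3<-Mul1 | r0:9,r1:4,r2:Add1,r3:Mul1,r4:4
c4: CDB Add1=5; issue MUL r2<-Mul2 | r0:9,r1:4,r2:Mul2,r3:Mul1,r4:4
c5: CDB Add2=0; stall | r0:9,r1:4,r2:Mul2,r3:Mul1,r4:4
c6: stall | r0:9,r1:4,r2:Mul2,r3:Mul1,r4:4
c7: stall | r0:9,r1:4,r2:Mul2,r3:Mul1,r4:4
c8: stall | r0:9,r1:4,r2:Mul2,r3:Mul1,r4:4
c9: CDB Mul1=0; issue MUL r0<-Mul1 | r0:Mul1,r1:4,r2:Mul2,r3:0,r4:4
c10: issue SUB r1<-Add1 | r0:Mul1,r1:Add1,r2:Mul2,r3:0,r4:4
c11: issue SUB r3<-Add2 | r0:Mul1,r1:Add1,r2:Mul2,r3:Add2,r4:4
c12: stall | r0:Mul1,r1:Add1,r2:Mul2,r3:Add2,r4:4
c13: CDB Add1=4; stall | r0:Mul1,r1:4,r2:Mul2,r3:Add2,r4:4
c14: CDB Add2=4; stall | r0:Mul1,r1:4,r2:Mul2,r3:4,r4:4
c15: CDB Mul1=0; issue MUL r4<-Mul1 | r0:0,r1:4,r2:Mul2,r3:4,r4:Mul1
c16: CDB Mul2=0; issue MUL r3<-Mul2 | r0:0,r1:4,r2:0,r3:Mul2,r4:Mul1
c17: - | r0:0,r1:4,r2:0,r3:Mul2,r4:Mul1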